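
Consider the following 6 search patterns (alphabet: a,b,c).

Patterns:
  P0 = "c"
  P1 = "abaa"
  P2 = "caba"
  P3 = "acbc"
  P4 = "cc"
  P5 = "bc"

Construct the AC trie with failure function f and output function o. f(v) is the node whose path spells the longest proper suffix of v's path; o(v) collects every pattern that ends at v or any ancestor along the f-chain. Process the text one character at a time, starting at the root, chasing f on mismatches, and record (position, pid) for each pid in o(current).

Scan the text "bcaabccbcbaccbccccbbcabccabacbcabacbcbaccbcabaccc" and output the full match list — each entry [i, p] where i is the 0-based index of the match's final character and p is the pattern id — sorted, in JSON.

Build automaton:
Trie (insert patterns):
  n0 'ε': a→2 b→13 c→1
  n1 'c': a→6 c→12  ←P0
  n2 'a': b→3 c→9
  n3 'ab': a→4
  n4 'aba': a→5
  n5 'abaa': ·  ←P1
  n6 'ca': b→7
  n7 'cab': a→8
  n8 'caba': ·  ←P2
  n9 'ac': b→10
  n10 'acb': c→11
  n11 'acbc': ·  ←P3
  n12 'cc': ·  ←P4
  n13 'b': c→14
  n14 'bc': ·  ←P5

BFS fail/out derivation:
  n1('c'): parent n0 fail=0; on 'c' 0 → fail=0;  out {0}∪∅={0}
  n2('a'): parent n0 fail=0; on 'a' 0 → fail=0;  out ∅∪∅=∅
  n13('b'): parent n0 fail=0; on 'b' 0 → fail=0;  out ∅∪∅=∅
  n3('ab'): parent n2 fail=0; on 'b' 0 → fail=13;  out ∅∪∅=∅
  n6('ca'): parent n1 fail=0; on 'a' 0 → fail=2;  out ∅∪∅=∅
  n9('ac'): parent n2 fail=0; on 'c' 0 → fail=1;  out ∅∪{0}={0}
  n12('cc'): parent n1 fail=0; on 'c' 0 → fail=1;  out {4}∪{0}={0,4}
  n14('bc'): parent n13 fail=0; on 'c' 0 → fail=1;  out {5}∪{0}={0,5}
  n4('aba'): parent n3 fail=13; on 'a' 13→0 → fail=2;  out ∅∪∅=∅
  n7('cab'): parent n6 fail=2; on 'b' 2 → fail=3;  out ∅∪∅=∅
  n10('acb'): parent n9 fail=1; on 'b' 1→0 → fail=13;  out ∅∪∅=∅
  n5('abaa'): parent n4 fail=2; on 'a' 2→0 → fail=2;  out {1}∪∅={1}
  n8('caba'): parent n7 fail=3; on 'a' 3 → fail=4;  out {2}∪∅={2}
  n11('acbc'): parent n10 fail=13; on 'c' 13 → fail=14;  out {3}∪{0,5}={0,3,5}

Text stream:
pos 0 'b': at 13
pos 1 'c': at 14  → match P0@[1:1],P5@[0:1]
pos 2 'a': at 6 ·f
pos 3 'a': at 2 ·f
pos 4 'b': at 3
pos 5 'c': at 14 ·f  → match P0@[5:5],P5@[4:5]
pos 6 'c': at 12 ·f  → match P0@[6:6],P4@[5:6]
pos 7 'b': at 13 ·f
pos 8 'c': at 14  → match P0@[8:8],P5@[7:8]
pos 9 'b': at 13 ·f
pos 10 'a': at 2 ·f
pos 11 'c': at 9  → match P0@[11:11]
pos 12 'c': at 12 ·f  → match P0@[12:12],P4@[11:12]
pos 13 'b': at 13 ·f
pos 14 'c': at 14  → match P0@[14:14],P5@[13:14]
pos 15 'c': at 12 ·f  → match P0@[15:15],P4@[14:15]
pos 16 'c': at 12 ·f  → match P0@[16:16],P4@[15:16]
pos 17 'c': at 12 ·f  → match P0@[17:17],P4@[16:17]
pos 18 'b': at 13 ·f
pos 19 'b': at 13 ·f
pos 20 'c': at 14  → match P0@[20:20],P5@[19:20]
pos 21 'a': at 6 ·f
pos 22 'b': at 7
pos 23 'c': at 14 ·f  → match P0@[23:23],P5@[22:23]
pos 24 'c': at 12 ·f  → match P0@[24:24],P4@[23:24]
pos 25 'a': at 6 ·f
pos 26 'b': at 7
pos 27 'a': at 8  → match P2@[24:27]
pos 28 'c': at 9 ·f  → match P0@[28:28]
pos 29 'b': at 10
pos 30 'c': at 11  → match P0@[30:30],P3@[27:30],P5@[29:30]
pos 31 'a': at 6 ·f
pos 32 'b': at 7
pos 33 'a': at 8  → match P2@[30:33]
pos 34 'c': at 9 ·f  → match P0@[34:34]
pos 35 'b': at 10
pos 36 'c': at 11  → match P0@[36:36],P3@[33:36],P5@[35:36]
pos 37 'b': at 13 ·f
pos 38 'a': at 2 ·f
pos 39 'c': at 9  → match P0@[39:39]
pos 40 'c': at 12 ·f  → match P0@[40:40],P4@[39:40]
pos 41 'b': at 13 ·f
pos 42 'c': at 14  → match P0@[42:42],P5@[41:42]
pos 43 'a': at 6 ·f
pos 44 'b': at 7
pos 45 'a': at 8  → match P2@[42:45]
pos 46 'c': at 9 ·f  → match P0@[46:46]
pos 47 'c': at 12 ·f  → match P0@[47:47],P4@[46:47]
pos 48 'c': at 12 ·f  → match P0@[48:48],P4@[47:48]

All matches (sorted): [[1,0],[1,5],[5,0],[5,5],[6,0],[6,4],[8,0],[8,5],[11,0],[12,0],[12,4],[14,0],[14,5],[15,0],[15,4],[16,0],[16,4],[17,0],[17,4],[20,0],[20,5],[23,0],[23,5],[24,0],[24,4],[27,2],[28,0],[30,0],[30,3],[30,5],[33,2],[34,0],[36,0],[36,3],[36,5],[39,0],[40,0],[40,4],[42,0],[42,5],[45,2],[46,0],[47,0],[47,4],[48,0],[48,4]]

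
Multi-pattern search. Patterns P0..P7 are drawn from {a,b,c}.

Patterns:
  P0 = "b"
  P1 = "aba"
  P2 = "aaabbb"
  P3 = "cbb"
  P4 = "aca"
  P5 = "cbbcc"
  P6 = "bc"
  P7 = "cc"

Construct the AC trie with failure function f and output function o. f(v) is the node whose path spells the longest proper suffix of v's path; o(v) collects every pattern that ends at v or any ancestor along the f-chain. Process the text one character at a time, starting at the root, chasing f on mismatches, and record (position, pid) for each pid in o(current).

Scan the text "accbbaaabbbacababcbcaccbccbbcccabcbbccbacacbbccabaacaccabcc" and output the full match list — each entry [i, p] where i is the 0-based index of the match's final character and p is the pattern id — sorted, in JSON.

Build:
Trie (insert patterns):
  0='ε' goto a→2 b→1 c→10
  1='b' goto c→17  [P0 ends]
  2='a' goto a→5 b→3 c→13
  3='ab' goto a→4
  4='aba' goto ·  [P1 ends]
  5='aa' goto a→6
  6='aaa' goto b→7
  7='aaab' goto b→8
  8='aaabb' goto b→9
  9='aaabbb' goto ·  [P2 ends]
  10='c' goto b→11 c→18
  11='cb' goto b→12
  12='cbb' goto c→15  [P3 ends]
  13='ac' goto a→14
  14='aca' goto ·  [P4 ends]
  15='cbbc' goto c→16
  16='cbbcc' goto ·  [P5 ends]
  17='bc' goto ·  [P6 ends]
  18='cc' goto ·  [P7 ends]

Failure links (BFS by depth):
  fail(1) 'b': from fail(0)=0 chase 'b': 0 ⇒ 0;  out={0}∪out(0)={0}
  fail(2) 'a': from fail(0)=0 chase 'a': 0 ⇒ 0;  out=∅∪out(0)=∅
  fail(10) 'c': from fail(0)=0 chase 'c': 0 ⇒ 0;  out=∅∪out(0)=∅
  fail(3) 'ab': from fail(2)=0 chase 'b': 0 ⇒ 1;  out=∅∪out(1)={0}
  fail(5) 'aa': from fail(2)=0 chase 'a': 0 ⇒ 2;  out=∅∪out(2)=∅
  fail(11) 'cb': from fail(10)=0 chase 'b': 0 ⇒ 1;  out=∅∪out(1)={0}
  fail(13) 'ac': from fail(2)=0 chase 'c': 0 ⇒ 10;  out=∅∪out(10)=∅
  fail(17) 'bc': from fail(1)=0 chase 'c': 0 ⇒ 10;  out={6}∪out(10)={6}
  fail(18) 'cc': from fail(10)=0 chase 'c': 0 ⇒ 10;  out={7}∪out(10)={7}
  fail(4) 'aba': from fail(3)=1 chase 'a': 1→0 ⇒ 2;  out={1}∪out(2)={1}
  fail(6) 'aaa': from fail(5)=2 chase 'a': 2 ⇒ 5;  out=∅∪out(5)=∅
  fail(12) 'cbb': from fail(11)=1 chase 'b': 1→0 ⇒ 1;  out={3}∪out(1)={0,3}
  fail(14) 'aca': from fail(13)=10 chase 'a': 10→0 ⇒ 2;  out={4}∪out(2)={4}
  fail(7) 'aaab': from fail(6)=5 chase 'b': 5→2 ⇒ 3;  out=∅∪out(3)={0}
  fail(15) 'cbbc': from fail(12)=1 chase 'c': 1 ⇒ 17;  out=∅∪out(17)={6}
  fail(8) 'aaabb': from fail(7)=3 chase 'b': 3→1→0 ⇒ 1;  out=∅∪out(1)={0}
  fail(16) 'cbbcc': from fail(15)=17 chase 'c': 17→10 ⇒ 18;  out={5}∪out(18)={5,7}
  fail(9) 'aaabbb': from fail(8)=1 chase 'b': 1→0 ⇒ 1;  out={2}∪out(1)={0,2}

Text stream:
[0] read 'a'  n0⇒n2
[1] read 'c'  n2⇒n13
[2] read 'c'  n13⇒n18 (fail-walked)  emit P7@[1:2]
[3] read 'b'  n18⇒n11 (fail-walked)  emit P0@[3:3]
[4] read 'b'  n11⇒n12  emit P0@[4:4],P3@[2:4]
[5] read 'a'  n12⇒n2 (fail-walked)
[6] read 'a'  n2⇒n5
[7] read 'a'  n5⇒n6
[8] read 'b'  n6⇒n7  emit P0@[8:8]
[9] read 'b'  n7⇒n8  emit P0@[9:9]
[10] read 'b'  n8⇒n9  emit P0@[10:10],P2@[5:10]
[11] read 'a'  n9⇒n2 (fail-walked)
[12] read 'c'  n2⇒n13
[13] read 'a'  n13⇒n14  emit P4@[11:13]
[14] read 'b'  n14⇒n3 (fail-walked)  emit P0@[14:14]
[15] read 'a'  n3⇒n4  emit P1@[13:15]
[16] read 'b'  n4⇒n3 (fail-walked)  emit P0@[16:16]
[17] read 'c'  n3⇒n17 (fail-walked)  emit P6@[16:17]
[18] read 'b'  n17⇒n11 (fail-walked)  emit P0@[18:18]
[19] read 'c'  n11⇒n17 (fail-walked)  emit P6@[18:19]
[20] read 'a'  n17⇒n2 (fail-walked)
[21] read 'c'  n2⇒n13
[22] read 'c'  n13⇒n18 (fail-walked)  emit P7@[21:22]
[23] read 'b'  n18⇒n11 (fail-walked)  emit P0@[23:23]
[24] read 'c'  n11⇒n17 (fail-walked)  emit P6@[23:24]
[25] read 'c'  n17⇒n18 (fail-walked)  emit P7@[24:25]
[26] read 'b'  n18⇒n11 (fail-walked)  emit P0@[26:26]
[27] read 'b'  n11⇒n12  emit P0@[27:27],P3@[25:27]
[28] read 'c'  n12⇒n15  emit P6@[27:28]
[29] read 'c'  n15⇒n16  emit P5@[25:29],P7@[28:29]
[30] read 'c'  n16⇒n18 (fail-walked)  emit P7@[29:30]
[31] read 'a'  n18⇒n2 (fail-walked)
[32] read 'b'  n2⇒n3  emit P0@[32:32]
[33] read 'c'  n3⇒n17 (fail-walked)  emit P6@[32:33]
[34] read 'b'  n17⇒n11 (fail-walked)  emit P0@[34:34]
[35] read 'b'  n11⇒n12  emit P0@[35:35],P3@[33:35]
[36] read 'c'  n12⇒n15  emit P6@[35:36]
[37] read 'c'  n15⇒n16  emit P5@[33:37],P7@[36:37]
[38] read 'b'  n16⇒n11 (fail-walked)  emit P0@[38:38]
[39] read 'a'  n11⇒n2 (fail-walked)
[40] read 'c'  n2⇒n13
[41] read 'a'  n13⇒n14  emit P4@[39:41]
[42] read 'c'  n14⇒n13 (fail-walked)
[43] read 'b'  n13⇒n11 (fail-walked)  emit P0@[43:43]
[44] read 'b'  n11⇒n12  emit P0@[44:44],P3@[42:44]
[45] read 'c'  n12⇒n15  emit P6@[44:45]
[46] read 'c'  n15⇒n16  emit P5@[42:46],P7@[45:46]
[47] read 'a'  n16⇒n2 (fail-walked)
[48] read 'b'  n2⇒n3  emit P0@[48:48]
[49] read 'a'  n3⇒n4  emit P1@[47:49]
[50] read 'a'  n4⇒n5 (fail-walked)
[51] read 'c'  n5⇒n13 (fail-walked)
[52] read 'a'  n13⇒n14  emit P4@[50:52]
[53] read 'c'  n14⇒n13 (fail-walked)
[54] read 'c'  n13⇒n18 (fail-walked)  emit P7@[53:54]
[55] read 'a'  n18⇒n2 (fail-walked)
[56] read 'b'  n2⇒n3  emit P0@[56:56]
[57] read 'c'  n3⇒n17 (fail-walked)  emit P6@[56:57]
[58] read 'c'  n17⇒n18 (fail-walked)  emit P7@[57:58]

Result: [[2,7],[3,0],[4,0],[4,3],[8,0],[9,0],[10,0],[10,2],[13,4],[14,0],[15,1],[16,0],[17,6],[18,0],[19,6],[22,7],[23,0],[24,6],[25,7],[26,0],[27,0],[27,3],[28,6],[29,5],[29,7],[30,7],[32,0],[33,6],[34,0],[35,0],[35,3],[36,6],[37,5],[37,7],[38,0],[41,4],[43,0],[44,0],[44,3],[45,6],[46,5],[46,7],[48,0],[49,1],[52,4],[54,7],[56,0],[57,6],[58,7]]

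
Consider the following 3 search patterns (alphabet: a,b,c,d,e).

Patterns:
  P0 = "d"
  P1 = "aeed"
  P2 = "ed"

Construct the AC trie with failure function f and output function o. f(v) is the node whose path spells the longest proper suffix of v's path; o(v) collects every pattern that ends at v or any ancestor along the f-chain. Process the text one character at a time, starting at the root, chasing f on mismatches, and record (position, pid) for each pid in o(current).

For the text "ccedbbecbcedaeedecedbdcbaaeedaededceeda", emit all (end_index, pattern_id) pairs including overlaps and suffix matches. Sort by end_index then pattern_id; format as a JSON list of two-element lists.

Construct AC machine:
Trie nodes:
  n0 'ε': a→2 d→1 e→6
  n1 'd': ·  ←P0
  n2 'a': e→3
  n3 'ae': e→4
  n4 'aee': d→5
  n5 'aeed': ·  ←P1
  n6 'e': d→7
  n7 'ed': ·  ←P2

Failure links (BFS by depth):
  n1('d'): parent n0 fail=0; on 'd' 0 → fail=0;  out {0}∪∅={0}
  n2('a'): parent n0 fail=0; on 'a' 0 → fail=0;  out ∅∪∅=∅
  n6('e'): parent n0 fail=0; on 'e' 0 → fail=0;  out ∅∪∅=∅
  n3('ae'): parent n2 fail=0; on 'e' 0 → fail=6;  out ∅∪∅=∅
  n7('ed'): parent n6 fail=0; on 'd' 0 → fail=1;  out {2}∪{0}={0,2}
  n4('aee'): parent n3 fail=6; on 'e' 6→0 → fail=6;  out ∅∪∅=∅
  n5('aeed'): parent n4 fail=6; on 'd' 6 → fail=7;  out {1}∪{0,2}={0,1,2}

Text stream:
i=0 'c': node 0→0
i=1 'c': node 0→0
i=2 'e': node 0→6
i=3 'd': node 6→7  ** P0@[3:3],P2@[2:3]
i=4 'b': node 7→0 ·f
i=5 'b': node 0→0
i=6 'e': node 0→6
i=7 'c': node 6→0 ·f
i=8 'b': node 0→0
i=9 'c': node 0→0
i=10 'e': node 0→6
i=11 'd': node 6→7  ** P0@[11:11],P2@[10:11]
i=12 'a': node 7→2 ·f
i=13 'e': node 2→3
i=14 'e': node 3→4
i=15 'd': node 4→5  ** P0@[15:15],P1@[12:15],P2@[14:15]
i=16 'e': node 5→6 ·f
i=17 'c': node 6→0 ·f
i=18 'e': node 0→6
i=19 'd': node 6→7  ** P0@[19:19],P2@[18:19]
i=20 'b': node 7→0 ·f
i=21 'd': node 0→1  ** P0@[21:21]
i=22 'c': node 1→0 ·f
i=23 'b': node 0→0
i=24 'a': node 0→2
i=25 'a': node 2→2 ·f
i=26 'e': node 2→3
i=27 'e': node 3→4
i=28 'd': node 4→5  ** P0@[28:28],P1@[25:28],P2@[27:28]
i=29 'a': node 5→2 ·f
i=30 'e': node 2→3
i=31 'd': node 3→7 ·f  ** P0@[31:31],P2@[30:31]
i=32 'e': node 7→6 ·f
i=33 'd': node 6→7  ** P0@[33:33],P2@[32:33]
i=34 'c': node 7→0 ·f
i=35 'e': node 0→6
i=36 'e': node 6→6 ·f
i=37 'd': node 6→7  ** P0@[37:37],P2@[36:37]
i=38 'a': node 7→2 ·f

All matches (sorted): [[3,0],[3,2],[11,0],[11,2],[15,0],[15,1],[15,2],[19,0],[19,2],[21,0],[28,0],[28,1],[28,2],[31,0],[31,2],[33,0],[33,2],[37,0],[37,2]]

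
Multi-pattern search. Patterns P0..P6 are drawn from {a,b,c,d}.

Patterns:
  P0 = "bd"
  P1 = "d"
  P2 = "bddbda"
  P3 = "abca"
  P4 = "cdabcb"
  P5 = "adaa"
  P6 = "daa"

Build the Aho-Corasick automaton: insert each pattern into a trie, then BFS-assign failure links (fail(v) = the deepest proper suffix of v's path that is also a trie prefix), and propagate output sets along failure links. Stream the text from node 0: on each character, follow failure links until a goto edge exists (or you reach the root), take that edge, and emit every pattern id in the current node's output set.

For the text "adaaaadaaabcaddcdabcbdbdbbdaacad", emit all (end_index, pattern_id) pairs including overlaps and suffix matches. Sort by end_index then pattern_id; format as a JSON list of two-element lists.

Build automaton:
Trie (insert patterns):
  n0 'ε': a→8 b→1 c→12 d→3
  n1 'b': d→2
  n2 'bd': d→4  ←P0
  n3 'd': a→21  ←P1
  n4 'bdd': b→5
  n5 'bddb': d→6
  n6 'bddbd': a→7
  n7 'bddbda': ·  ←P2
  n8 'a': b→9 d→18
  n9 'ab': c→10
  n10 'abc': a→11
  n11 'abca': ·  ←P3
  n12 'c': d→13
  n13 'cd': a→14
  n14 'cda': b→15
  n15 'cdab': c→16
  n16 'cdabc': b→17
  n17 'cdabcb': ·  ←P4
  n18 'ad': a→19
  n19 'ada': a→20
  n20 'adaa': ·  ←P5
  n21 'da': a→22
  n22 'daa': ·  ←P6

Failure links (BFS by depth):
  n1('b'): parent n0 fail=0; on 'b' 0 → fail=0;  out ∅∪∅=∅
  n3('d'): parent n0 fail=0; on 'd' 0 → fail=0;  out {1}∪∅={1}
  n8('a'): parent n0 fail=0; on 'a' 0 → fail=0;  out ∅∪∅=∅
  n12('c'): parent n0 fail=0; on 'c' 0 → fail=0;  out ∅∪∅=∅
  n2('bd'): parent n1 fail=0; on 'd' 0 → fail=3;  out {0}∪{1}={0,1}
  n9('ab'): parent n8 fail=0; on 'b' 0 → fail=1;  out ∅∪∅=∅
  n13('cd'): parent n12 fail=0; on 'd' 0 → fail=3;  out ∅∪{1}={1}
  n18('ad'): parent n8 fail=0; on 'd' 0 → fail=3;  out ∅∪{1}={1}
  n21('da'): parent n3 fail=0; on 'a' 0 → fail=8;  out ∅∪∅=∅
  n4('bdd'): parent n2 fail=3; on 'd' 3→0 → fail=3;  out ∅∪{1}={1}
  n10('abc'): parent n9 fail=1; on 'c' 1→0 → fail=12;  out ∅∪∅=∅
  n14('cda'): parent n13 fail=3; on 'a' 3 → fail=21;  out ∅∪∅=∅
  n19('ada'): parent n18 fail=3; on 'a' 3 → fail=21;  out ∅∪∅=∅
  n22('daa'): parent n21 fail=8; on 'a' 8→0 → fail=8;  out {6}∪∅={6}
  n5('bddb'): parent n4 fail=3; on 'b' 3→0 → fail=1;  out ∅∪∅=∅
  n11('abca'): parent n10 fail=12; on 'a' 12→0 → fail=8;  out {3}∪∅={3}
  n15('cdab'): parent n14 fail=21; on 'b' 21→8 → fail=9;  out ∅∪∅=∅
  n20('adaa'): parent n19 fail=21; on 'a' 21 → fail=22;  out {5}∪{6}={5,6}
  n6('bddbd'): parent n5 fail=1; on 'd' 1 → fail=2;  out ∅∪{0,1}={0,1}
  n16('cdabc'): parent n15 fail=9; on 'c' 9 → fail=10;  out ∅∪∅=∅
  n7('bddbda'): parent n6 fail=2; on 'a' 2→3 → fail=21;  out {2}∪∅={2}
  n17('cdabcb'): parent n16 fail=10; on 'b' 10→12→0 → fail=1;  out {4}∪∅={4}

Text stream:
[0] read 'a'  n0⇒n8
[1] read 'd'  n8⇒n18  → match P1@[1:1]
[2] read 'a'  n18⇒n19
[3] read 'a'  n19⇒n20  → match P5@[0:3],P6@[1:3]
[4] read 'a'  n20⇒n8 ·f
[5] read 'a'  n8⇒n8 ·f
[6] read 'd'  n8⇒n18  → match P1@[6:6]
[7] read 'a'  n18⇒n19
[8] read 'a'  n19⇒n20  → match P5@[5:8],P6@[6:8]
[9] read 'a'  n20⇒n8 ·f
[10] read 'b'  n8⇒n9
[11] read 'c'  n9⇒n10
[12] read 'a'  n10⇒n11  → match P3@[9:12]
[13] read 'd'  n11⇒n18 ·f  → match P1@[13:13]
[14] read 'd'  n18⇒n3 ·f  → match P1@[14:14]
[15] read 'c'  n3⇒n12 ·f
[16] read 'd'  n12⇒n13  → match P1@[16:16]
[17] read 'a'  n13⇒n14
[18] read 'b'  n14⇒n15
[19] read 'c'  n15⇒n16
[20] read 'b'  n16⇒n17  → match P4@[15:20]
[21] read 'd'  n17⇒n2 ·f  → match P0@[20:21],P1@[21:21]
[22] read 'b'  n2⇒n1 ·f
[23] read 'd'  n1⇒n2  → match P0@[22:23],P1@[23:23]
[24] read 'b'  n2⇒n1 ·f
[25] read 'b'  n1⇒n1 ·f
[26] read 'd'  n1⇒n2  → match P0@[25:26],P1@[26:26]
[27] read 'a'  n2⇒n21 ·f
[28] read 'a'  n21⇒n22  → match P6@[26:28]
[29] read 'c'  n22⇒n12 ·f
[30] read 'a'  n12⇒n8 ·f
[31] read 'd'  n8⇒n18  → match P1@[31:31]

All matches (sorted): [[1,1],[3,5],[3,6],[6,1],[8,5],[8,6],[12,3],[13,1],[14,1],[16,1],[20,4],[21,0],[21,1],[23,0],[23,1],[26,0],[26,1],[28,6],[31,1]]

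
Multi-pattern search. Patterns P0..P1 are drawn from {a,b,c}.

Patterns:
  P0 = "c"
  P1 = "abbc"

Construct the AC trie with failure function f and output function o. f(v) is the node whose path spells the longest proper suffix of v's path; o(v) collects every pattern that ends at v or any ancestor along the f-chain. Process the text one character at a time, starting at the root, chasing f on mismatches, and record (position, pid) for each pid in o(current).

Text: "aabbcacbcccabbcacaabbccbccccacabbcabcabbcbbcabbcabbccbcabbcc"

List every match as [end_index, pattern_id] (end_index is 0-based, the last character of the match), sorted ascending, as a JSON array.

Build:
Trie nodes:
  n0 'ε': a→2 c→1
  n1 'c': ·  [P0 ends]
  n2 'a': b→3
  n3 'ab': b→4
  n4 'abb': c→5
  n5 'abbc': ·  [P1 ends]

BFS fail/out derivation:
  n1('c'): parent n0 fail=0; on 'c' 0 → fail=0;  out {0}∪∅={0}
  n2('a'): parent n0 fail=0; on 'a' 0 → fail=0;  out ∅∪∅=∅
  n3('ab'): parent n2 fail=0; on 'b' 0 → fail=0;  out ∅∪∅=∅
  n4('abb'): parent n3 fail=0; on 'b' 0 → fail=0;  out ∅∪∅=∅
  n5('abbc'): parent n4 fail=0; on 'c' 0 → fail=1;  out {1}∪{0}={0,1}

Text stream:
i=0 'a': node 0→2
i=1 'a': node 2→2 (via fail)
i=2 'b': node 2→3
i=3 'b': node 3→4
i=4 'c': node 4→5  emit P0@[4:4],P1@[1:4]
i=5 'a': node 5→2 (via fail)
i=6 'c': node 2→1 (via fail)  emit P0@[6:6]
i=7 'b': node 1→0 (via fail)
i=8 'c': node 0→1  emit P0@[8:8]
i=9 'c': node 1→1 (via fail)  emit P0@[9:9]
i=10 'c': node 1→1 (via fail)  emit P0@[10:10]
i=11 'a': node 1→2 (via fail)
i=12 'b': node 2→3
i=13 'b': node 3→4
i=14 'c': node 4→5  emit P0@[14:14],P1@[11:14]
i=15 'a': node 5→2 (via fail)
i=16 'c': node 2→1 (via fail)  emit P0@[16:16]
i=17 'a': node 1→2 (via fail)
i=18 'a': node 2→2 (via fail)
i=19 'b': node 2→3
i=20 'b': node 3→4
i=21 'c': node 4→5  emit P0@[21:21],P1@[18:21]
i=22 'c': node 5→1 (via fail)  emit P0@[22:22]
i=23 'b': node 1→0 (via fail)
i=24 'c': node 0→1  emit P0@[24:24]
i=25 'c': node 1→1 (via fail)  emit P0@[25:25]
i=26 'c': node 1→1 (via fail)  emit P0@[26:26]
i=27 'c': node 1→1 (via fail)  emit P0@[27:27]
i=28 'a': node 1→2 (via fail)
i=29 'c': node 2→1 (via fail)  emit P0@[29:29]
i=30 'a': node 1→2 (via fail)
i=31 'b': node 2→3
i=32 'b': node 3→4
i=33 'c': node 4→5  emit P0@[33:33],P1@[30:33]
i=34 'a': node 5→2 (via fail)
i=35 'b': node 2→3
i=36 'c': node 3→1 (via fail)  emit P0@[36:36]
i=37 'a': node 1→2 (via fail)
i=38 'b': node 2→3
i=39 'b': node 3→4
i=40 'c': node 4→5  emit P0@[40:40],P1@[37:40]
i=41 'b': node 5→0 (via fail)
i=42 'b': node 0→0
i=43 'c': node 0→1  emit P0@[43:43]
i=44 'a': node 1→2 (via fail)
i=45 'b': node 2→3
i=46 'b': node 3→4
i=47 'c': node 4→5  emit P0@[47:47],P1@[44:47]
i=48 'a': node 5→2 (via fail)
i=49 'b': node 2→3
i=50 'b': node 3→4
i=51 'c': node 4→5  emit P0@[51:51],P1@[48:51]
i=52 'c': node 5→1 (via fail)  emit P0@[52:52]
i=53 'b': node 1→0 (via fail)
i=54 'c': node 0→1  emit P0@[54:54]
i=55 'a': node 1→2 (via fail)
i=56 'b': node 2→3
i=57 'b': node 3→4
i=58 'c': node 4→5  emit P0@[58:58],P1@[55:58]
i=59 'c': node 5→1 (via fail)  emit P0@[59:59]

Matches: [[4,0],[4,1],[6,0],[8,0],[9,0],[10,0],[14,0],[14,1],[16,0],[21,0],[21,1],[22,0],[24,0],[25,0],[26,0],[27,0],[29,0],[33,0],[33,1],[36,0],[40,0],[40,1],[43,0],[47,0],[47,1],[51,0],[51,1],[52,0],[54,0],[58,0],[58,1],[59,0]]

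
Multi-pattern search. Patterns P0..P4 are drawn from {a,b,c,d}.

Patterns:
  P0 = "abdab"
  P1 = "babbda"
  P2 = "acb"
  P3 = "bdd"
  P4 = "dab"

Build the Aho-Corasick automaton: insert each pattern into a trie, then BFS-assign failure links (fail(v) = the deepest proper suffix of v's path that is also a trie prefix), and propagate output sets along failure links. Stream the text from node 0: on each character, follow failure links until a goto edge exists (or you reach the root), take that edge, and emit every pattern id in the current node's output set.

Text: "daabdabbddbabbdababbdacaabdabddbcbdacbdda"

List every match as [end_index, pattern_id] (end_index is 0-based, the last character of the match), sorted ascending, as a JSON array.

Construct AC machine:
Trie nodes:
  n0 'ε': a→1 b→6 d→16
  n1 'a': b→2 c→12
  n2 'ab': d→3
  n3 'abd': a→4
  n4 'abda': b→5
  n5 'abdab': ·  [P0 ends]
  n6 'b': a→7 d→14
  n7 'ba': b→8
  n8 'bab': b→9
  n9 'babb': d→10
  n10 'babbd': a→11
  n11 'babbda': ·  [P1 ends]
  n12 'ac': b→13
  n13 'acb': ·  [P2 ends]
  n14 'bd': d→15
  n15 'bdd': ·  [P3 ends]
  n16 'd': a→17
  n17 'da': b→18
  n18 'dab': ·  [P4 ends]

BFS fail/out derivation:
  n1('a'): parent n0 fail=0; on 'a' 0 → fail=0;  out ∅∪∅=∅
  n6('b'): parent n0 fail=0; on 'b' 0 → fail=0;  out ∅∪∅=∅
  n16('d'): parent n0 fail=0; on 'd' 0 → fail=0;  out ∅∪∅=∅
  n2('ab'): parent n1 fail=0; on 'b' 0 → fail=6;  out ∅∪∅=∅
  n7('ba'): parent n6 fail=0; on 'a' 0 → fail=1;  out ∅∪∅=∅
  n12('ac'): parent n1 fail=0; on 'c' 0 → fail=0;  out ∅∪∅=∅
  n14('bd'): parent n6 fail=0; on 'd' 0 → fail=16;  out ∅∪∅=∅
  n17('da'): parent n16 fail=0; on 'a' 0 → fail=1;  out ∅∪∅=∅
  n3('abd'): parent n2 fail=6; on 'd' 6 → fail=14;  out ∅∪∅=∅
  n8('bab'): parent n7 fail=1; on 'b' 1 → fail=2;  out ∅∪∅=∅
  n13('acb'): parent n12 fail=0; on 'b' 0 → fail=6;  out {2}∪∅={2}
  n15('bdd'): parent n14 fail=16; on 'd' 16→0 → fail=16;  out {3}∪∅={3}
  n18('dab'): parent n17 fail=1; on 'b' 1 → fail=2;  out {4}∪∅={4}
  n4('abda'): parent n3 fail=14; on 'a' 14→16 → fail=17;  out ∅∪∅=∅
  n9('babb'): parent n8 fail=2; on 'b' 2→6→0 → fail=6;  out ∅∪∅=∅
  n5('abdab'): parent n4 fail=17; on 'b' 17 → fail=18;  out {0}∪{4}={0,4}
  n10('babbd'): parent n9 fail=6; on 'd' 6 → fail=14;  out ∅∪∅=∅
  n11('babbda'): parent n10 fail=14; on 'a' 14→16 → fail=17;  out {1}∪∅={1}

Text stream:
i=0 'd': node 0→16
i=1 'a': node 16→17
i=2 'a': node 17→1 ·f
i=3 'b': node 1→2
i=4 'd': node 2→3
i=5 'a': node 3→4
i=6 'b': node 4→5  ** P0@[2:6],P4@[4:6]
i=7 'b': node 5→6 ·f
i=8 'd': node 6→14
i=9 'd': node 14→15  ** P3@[7:9]
i=10 'b': node 15→6 ·f
i=11 'a': node 6→7
i=12 'b': node 7→8
i=13 'b': node 8→9
i=14 'd': node 9→10
i=15 'a': node 10→11  ** P1@[10:15]
i=16 'b': node 11→18 ·f  ** P4@[14:16]
i=17 'a': node 18→7 ·f
i=18 'b': node 7→8
i=19 'b': node 8→9
i=20 'd': node 9→10
i=21 'a': node 10→11  ** P1@[16:21]
i=22 'c': node 11→12 ·f
i=23 'a': node 12→1 ·f
i=24 'a': node 1→1 ·f
i=25 'b': node 1→2
i=26 'd': node 2→3
i=27 'a': node 3→4
i=28 'b': node 4→5  ** P0@[24:28],P4@[26:28]
i=29 'd': node 5→3 ·f
i=30 'd': node 3→15 ·f  ** P3@[28:30]
i=31 'b': node 15→6 ·f
i=32 'c': node 6→0 ·f
i=33 'b': node 0→6
i=34 'd': node 6→14
i=35 'a': node 14→17 ·f
i=36 'c': node 17→12 ·f
i=37 'b': node 12→13  ** P2@[35:37]
i=38 'd': node 13→14 ·f
i=39 'd': node 14→15  ** P3@[37:39]
i=40 'a': node 15→17 ·f

Matches: [[6,0],[6,4],[9,3],[15,1],[16,4],[21,1],[28,0],[28,4],[30,3],[37,2],[39,3]]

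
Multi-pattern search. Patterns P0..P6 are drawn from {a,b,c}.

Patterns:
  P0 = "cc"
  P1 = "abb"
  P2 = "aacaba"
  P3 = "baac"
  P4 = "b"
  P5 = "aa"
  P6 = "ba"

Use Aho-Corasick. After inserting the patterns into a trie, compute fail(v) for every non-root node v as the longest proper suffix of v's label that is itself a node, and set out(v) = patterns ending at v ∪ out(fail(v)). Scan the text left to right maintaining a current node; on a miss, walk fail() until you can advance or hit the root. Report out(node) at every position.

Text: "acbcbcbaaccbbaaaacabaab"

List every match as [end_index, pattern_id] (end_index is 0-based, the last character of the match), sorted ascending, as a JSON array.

Build automaton:
Trie nodes:
  0='ε' goto a→3 b→11 c→1
  1='c' goto c→2
  2='cc' goto ·  [P0 ends]
  3='a' goto a→6 b→4
  4='ab' goto b→5
  5='abb' goto ·  [P1 ends]
  6='aa' goto c→7  [P5 ends]
  7='aac' goto a→8
  8='aaca' goto b→9
  9='aacab' goto a→10
  10='aacaba' goto ·  [P2 ends]
  11='b' goto a→12  [P4 ends]
  12='ba' goto a→13  [P6 ends]
  13='baa' goto c→14
  14='baac' goto ·  [P3 ends]

Failure links (BFS by depth):
  fail(1) 'c': from fail(0)=0 chase 'c': 0 ⇒ 0;  out=∅∪out(0)=∅
  fail(3) 'a': from fail(0)=0 chase 'a': 0 ⇒ 0;  out=∅∪out(0)=∅
  fail(11) 'b': from fail(0)=0 chase 'b': 0 ⇒ 0;  out={4}∪out(0)={4}
  fail(2) 'cc': from fail(1)=0 chase 'c': 0 ⇒ 1;  out={0}∪out(1)={0}
  fail(4) 'ab': from fail(3)=0 chase 'b': 0 ⇒ 11;  out=∅∪out(11)={4}
  fail(6) 'aa': from fail(3)=0 chase 'a': 0 ⇒ 3;  out={5}∪out(3)={5}
  fail(12) 'ba': from fail(11)=0 chase 'a': 0 ⇒ 3;  out={6}∪out(3)={6}
  fail(5) 'abb': from fail(4)=11 chase 'b': 11→0 ⇒ 11;  out={1}∪out(11)={1,4}
  fail(7) 'aac': from fail(6)=3 chase 'c': 3→0 ⇒ 1;  out=∅∪out(1)=∅
  fail(13) 'baa': from fail(12)=3 chase 'a': 3 ⇒ 6;  out=∅∪out(6)={5}
  fail(8) 'aaca': from fail(7)=1 chase 'a': 1→0 ⇒ 3;  out=∅∪out(3)=∅
  fail(14) 'baac': from fail(13)=6 chase 'c': 6 ⇒ 7;  out={3}∪out(7)={3}
  fail(9) 'aacab': from fail(8)=3 chase 'b': 3 ⇒ 4;  out=∅∪out(4)={4}
  fail(10) 'aacaba': from fail(9)=4 chase 'a': 4→11 ⇒ 12;  out={2}∪out(12)={2,6}

Run:
pos 0 'a': at 3
pos 1 'c': at 1 (fail-walked)
pos 2 'b': at 11 (fail-walked)  emit P4@[2:2]
pos 3 'c': at 1 (fail-walked)
pos 4 'b': at 11 (fail-walked)  emit P4@[4:4]
pos 5 'c': at 1 (fail-walked)
pos 6 'b': at 11 (fail-walked)  emit P4@[6:6]
pos 7 'a': at 12  emit P6@[6:7]
pos 8 'a': at 13  emit P5@[7:8]
pos 9 'c': at 14  emit P3@[6:9]
pos 10 'c': at 2 (fail-walked)  emit P0@[9:10]
pos 11 'b': at 11 (fail-walked)  emit P4@[11:11]
pos 12 'b': at 11 (fail-walked)  emit P4@[12:12]
pos 13 'a': at 12  emit P6@[12:13]
pos 14 'a': at 13  emit P5@[13:14]
pos 15 'a': at 6 (fail-walked)  emit P5@[14:15]
pos 16 'a': at 6 (fail-walked)  emit P5@[15:16]
pos 17 'c': at 7
pos 18 'a': at 8
pos 19 'b': at 9  emit P4@[19:19]
pos 20 'a': at 10  emit P2@[15:20],P6@[19:20]
pos 21 'a': at 13 (fail-walked)  emit P5@[20:21]
pos 22 'b': at 4 (fail-walked)  emit P4@[22:22]

Result: [[2,4],[4,4],[6,4],[7,6],[8,5],[9,3],[10,0],[11,4],[12,4],[13,6],[14,5],[15,5],[16,5],[19,4],[20,2],[20,6],[21,5],[22,4]]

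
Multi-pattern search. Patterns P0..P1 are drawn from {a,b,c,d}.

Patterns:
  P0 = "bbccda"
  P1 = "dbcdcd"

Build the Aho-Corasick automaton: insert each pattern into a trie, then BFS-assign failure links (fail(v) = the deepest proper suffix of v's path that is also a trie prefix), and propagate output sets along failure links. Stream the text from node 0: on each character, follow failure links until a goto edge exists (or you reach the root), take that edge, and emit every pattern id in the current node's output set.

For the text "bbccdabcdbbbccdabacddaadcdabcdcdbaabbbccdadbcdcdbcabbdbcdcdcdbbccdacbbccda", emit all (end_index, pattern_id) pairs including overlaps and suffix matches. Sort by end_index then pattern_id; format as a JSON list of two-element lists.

Build automaton:
Trie nodes:
  0='ε' goto b→1 d→7
  1='b' goto b→2
  2='bb' goto c→3
  3='bbc' goto c→4
  4='bbcc' goto d→5
  5='bbccd' goto a→6
  6='bbccda' goto ·  ←P0
  7='d' goto b→8
  8='db' goto c→9
  9='dbc' goto d→10
  10='dbcd' goto c→11
  11='dbcdc' goto d→12
  12='dbcdcd' goto ·  ←P1

BFS fail/out derivation:
  n1('b'): parent n0 fail=0; on 'b' 0 → fail=0;  out ∅∪∅=∅
  n7('d'): parent n0 fail=0; on 'd' 0 → fail=0;  out ∅∪∅=∅
  n2('bb'): parent n1 fail=0; on 'b' 0 → fail=1;  out ∅∪∅=∅
  n8('db'): parent n7 fail=0; on 'b' 0 → fail=1;  out ∅∪∅=∅
  n3('bbc'): parent n2 fail=1; on 'c' 1→0 → fail=0;  out ∅∪∅=∅
  n9('dbc'): parent n8 fail=1; on 'c' 1→0 → fail=0;  out ∅∪∅=∅
  n4('bbcc'): parent n3 fail=0; on 'c' 0 → fail=0;  out ∅∪∅=∅
  n10('dbcd'): parent n9 fail=0; on 'd' 0 → fail=7;  out ∅∪∅=∅
  n5('bbccd'): parent n4 fail=0; on 'd' 0 → fail=7;  out ∅∪∅=∅
  n11('dbcdc'): parent n10 fail=7; on 'c' 7→0 → fail=0;  out ∅∪∅=∅
  n6('bbccda'): parent n5 fail=7; on 'a' 7→0 → fail=0;  out {0}∪∅={0}
  n12('dbcdcd'): parent n11 fail=0; on 'd' 0 → fail=7;  out {1}∪∅={1}

Text stream:
pos 0 'b': at 1
pos 1 'b': at 2
pos 2 'c': at 3
pos 3 'c': at 4
pos 4 'd': at 5
pos 5 'a': at 6  → match P0@[0:5]
pos 6 'b': at 1 (fail-walked)
pos 7 'c': at 0 (fail-walked)
pos 8 'd': at 7
pos 9 'b': at 8
pos 10 'b': at 2 (fail-walked)
pos 11 'b': at 2 (fail-walked)
pos 12 'c': at 3
pos 13 'c': at 4
pos 14 'd': at 5
pos 15 'a': at 6  → match P0@[10:15]
pos 16 'b': at 1 (fail-walked)
pos 17 'a': at 0 (fail-walked)
pos 18 'c': at 0
pos 19 'd': at 7
pos 20 'd': at 7 (fail-walked)
pos 21 'a': at 0 (fail-walked)
pos 22 'a': at 0
pos 23 'd': at 7
pos 24 'c': at 0 (fail-walked)
pos 25 'd': at 7
pos 26 'a': at 0 (fail-walked)
pos 27 'b': at 1
pos 28 'c': at 0 (fail-walked)
pos 29 'd': at 7
pos 30 'c': at 0 (fail-walked)
pos 31 'd': at 7
pos 32 'b': at 8
pos 33 'a': at 0 (fail-walked)
pos 34 'a': at 0
pos 35 'b': at 1
pos 36 'b': at 2
pos 37 'b': at 2 (fail-walked)
pos 38 'c': at 3
pos 39 'c': at 4
pos 40 'd': at 5
pos 41 'a': at 6  → match P0@[36:41]
pos 42 'd': at 7 (fail-walked)
pos 43 'b': at 8
pos 44 'c': at 9
pos 45 'd': at 10
pos 46 'c': at 11
pos 47 'd': at 12  → match P1@[42:47]
pos 48 'b': at 8 (fail-walked)
pos 49 'c': at 9
pos 50 'a': at 0 (fail-walked)
pos 51 'b': at 1
pos 52 'b': at 2
pos 53 'd': at 7 (fail-walked)
pos 54 'b': at 8
pos 55 'c': at 9
pos 56 'd': at 10
pos 57 'c': at 11
pos 58 'd': at 12  → match P1@[53:58]
pos 59 'c': at 0 (fail-walked)
pos 60 'd': at 7
pos 61 'b': at 8
pos 62 'b': at 2 (fail-walked)
pos 63 'c': at 3
pos 64 'c': at 4
pos 65 'd': at 5
pos 66 'a': at 6  → match P0@[61:66]
pos 67 'c': at 0 (fail-walked)
pos 68 'b': at 1
pos 69 'b': at 2
pos 70 'c': at 3
pos 71 'c': at 4
pos 72 'd': at 5
pos 73 'a': at 6  → match P0@[68:73]

All matches (sorted): [[5,0],[15,0],[41,0],[47,1],[58,1],[66,0],[73,0]]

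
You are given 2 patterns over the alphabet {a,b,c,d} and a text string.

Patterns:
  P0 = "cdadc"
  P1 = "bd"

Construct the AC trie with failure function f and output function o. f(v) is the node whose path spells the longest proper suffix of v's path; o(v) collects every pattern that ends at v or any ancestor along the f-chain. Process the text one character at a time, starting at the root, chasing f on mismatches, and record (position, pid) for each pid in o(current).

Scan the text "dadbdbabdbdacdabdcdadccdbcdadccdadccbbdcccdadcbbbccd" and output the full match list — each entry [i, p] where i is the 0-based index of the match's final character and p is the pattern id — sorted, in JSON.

Build automaton:
Trie (insert patterns):
  n0 'ε': b→6 c→1
  n1 'c': d→2
  n2 'cd': a→3
  n3 'cda': d→4
  n4 'cdad': c→5
  n5 'cdadc': ·  ←P0
  n6 'b': d→7
  n7 'bd': ·  ←P1

Failure links (BFS by depth):
  fail(1) 'c': from fail(0)=0 chase 'c': 0 ⇒ 0;  out=∅∪out(0)=∅
  fail(6) 'b': from fail(0)=0 chase 'b': 0 ⇒ 0;  out=∅∪out(0)=∅
  fail(2) 'cd': from fail(1)=0 chase 'd': 0 ⇒ 0;  out=∅∪out(0)=∅
  fail(7) 'bd': from fail(6)=0 chase 'd': 0 ⇒ 0;  out={1}∪out(0)={1}
  fail(3) 'cda': from fail(2)=0 chase 'a': 0 ⇒ 0;  out=∅∪out(0)=∅
  fail(4) 'cdad': from fail(3)=0 chase 'd': 0 ⇒ 0;  out=∅∪out(0)=∅
  fail(5) 'cdadc': from fail(4)=0 chase 'c': 0 ⇒ 1;  out={0}∪out(1)={0}

Scan:
[0] read 'd'  n0⇒n0
[1] read 'a'  n0⇒n0
[2] read 'd'  n0⇒n0
[3] read 'b'  n0⇒n6
[4] read 'd'  n6⇒n7  → match P1@[3:4]
[5] read 'b'  n7⇒n6 (fail-walked)
[6] read 'a'  n6⇒n0 (fail-walked)
[7] read 'b'  n0⇒n6
[8] read 'd'  n6⇒n7  → match P1@[7:8]
[9] read 'b'  n7⇒n6 (fail-walked)
[10] read 'd'  n6⇒n7  → match P1@[9:10]
[11] read 'a'  n7⇒n0 (fail-walked)
[12] read 'c'  n0⇒n1
[13] read 'd'  n1⇒n2
[14] read 'a'  n2⇒n3
[15] read 'b'  n3⇒n6 (fail-walked)
[16] read 'd'  n6⇒n7  → match P1@[15:16]
[17] read 'c'  n7⇒n1 (fail-walked)
[18] read 'd'  n1⇒n2
[19] read 'a'  n2⇒n3
[20] read 'd'  n3⇒n4
[21] read 'c'  n4⇒n5  → match P0@[17:21]
[22] read 'c'  n5⇒n1 (fail-walked)
[23] read 'd'  n1⇒n2
[24] read 'b'  n2⇒n6 (fail-walked)
[25] read 'c'  n6⇒n1 (fail-walked)
[26] read 'd'  n1⇒n2
[27] read 'a'  n2⇒n3
[28] read 'd'  n3⇒n4
[29] read 'c'  n4⇒n5  → match P0@[25:29]
[30] read 'c'  n5⇒n1 (fail-walked)
[31] read 'd'  n1⇒n2
[32] read 'a'  n2⇒n3
[33] read 'd'  n3⇒n4
[34] read 'c'  n4⇒n5  → match P0@[30:34]
[35] read 'c'  n5⇒n1 (fail-walked)
[36] read 'b'  n1⇒n6 (fail-walked)
[37] read 'b'  n6⇒n6 (fail-walked)
[38] read 'd'  n6⇒n7  → match P1@[37:38]
[39] read 'c'  n7⇒n1 (fail-walked)
[40] read 'c'  n1⇒n1 (fail-walked)
[41] read 'c'  n1⇒n1 (fail-walked)
[42] read 'd'  n1⇒n2
[43] read 'a'  n2⇒n3
[44] read 'd'  n3⇒n4
[45] read 'c'  n4⇒n5  → match P0@[41:45]
[46] read 'b'  n5⇒n6 (fail-walked)
[47] read 'b'  n6⇒n6 (fail-walked)
[48] read 'b'  n6⇒n6 (fail-walked)
[49] read 'c'  n6⇒n1 (fail-walked)
[50] read 'c'  n1⇒n1 (fail-walked)
[51] read 'd'  n1⇒n2

All matches (sorted): [[4,1],[8,1],[10,1],[16,1],[21,0],[29,0],[34,0],[38,1],[45,0]]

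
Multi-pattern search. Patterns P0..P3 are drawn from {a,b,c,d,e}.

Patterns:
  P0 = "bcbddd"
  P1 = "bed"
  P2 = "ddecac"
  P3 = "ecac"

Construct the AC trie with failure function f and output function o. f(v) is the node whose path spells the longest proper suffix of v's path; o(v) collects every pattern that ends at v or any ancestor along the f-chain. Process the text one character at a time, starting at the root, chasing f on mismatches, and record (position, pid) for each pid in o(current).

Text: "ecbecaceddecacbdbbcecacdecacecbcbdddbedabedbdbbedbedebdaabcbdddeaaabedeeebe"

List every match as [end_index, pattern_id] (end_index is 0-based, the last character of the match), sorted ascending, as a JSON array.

Construct AC machine:
Trie nodes:
  0='ε' goto b→1 d→9 e→15
  1='b' goto c→2 e→7
  2='bc' goto b→3
  3='bcb' goto d→4
  4='bcbd' goto d→5
  5='bcbdd' goto d→6
  6='bcbddd' goto ·  [P0 ends]
  7='be' goto d→8
  8='bed' goto ·  [P1 ends]
  9='d' goto d→10
  10='dd' goto e→11
  11='dde' goto c→12
  12='ddec' goto a→13
  13='ddeca' goto c→14
  14='ddecac' goto ·  [P2 ends]
  15='e' goto c→16
  16='ec' goto a→17
  17='eca' goto c→18
  18='ecac' goto ·  [P3 ends]

Failure links (BFS by depth):
  n1('b'): parent n0 fail=0; on 'b' 0 → fail=0;  out ∅∪∅=∅
  n9('d'): parent n0 fail=0; on 'd' 0 → fail=0;  out ∅∪∅=∅
  n15('e'): parent n0 fail=0; on 'e' 0 → fail=0;  out ∅∪∅=∅
  n2('bc'): parent n1 fail=0; on 'c' 0 → fail=0;  out ∅∪∅=∅
  n7('be'): parent n1 fail=0; on 'e' 0 → fail=15;  out ∅∪∅=∅
  n10('dd'): parent n9 fail=0; on 'd' 0 → fail=9;  out ∅∪∅=∅
  n16('ec'): parent n15 fail=0; on 'c' 0 → fail=0;  out ∅∪∅=∅
  n3('bcb'): parent n2 fail=0; on 'b' 0 → fail=1;  out ∅∪∅=∅
  n8('bed'): parent n7 fail=15; on 'd' 15→0 → fail=9;  out {1}∪∅={1}
  n11('dde'): parent n10 fail=9; on 'e' 9→0 → fail=15;  out ∅∪∅=∅
  n17('eca'): parent n16 fail=0; on 'a' 0 → fail=0;  out ∅∪∅=∅
  n4('bcbd'): parent n3 fail=1; on 'd' 1→0 → fail=9;  out ∅∪∅=∅
  n12('ddec'): parent n11 fail=15; on 'c' 15 → fail=16;  out ∅∪∅=∅
  n18('ecac'): parent n17 fail=0; on 'c' 0 → fail=0;  out {3}∪∅={3}
  n5('bcbdd'): parent n4 fail=9; on 'd' 9 → fail=10;  out ∅∪∅=∅
  n13('ddeca'): parent n12 fail=16; on 'a' 16 → fail=17;  out ∅∪∅=∅
  n6('bcbddd'): parent n5 fail=10; on 'd' 10→9 → fail=10;  out {0}∪∅={0}
  n14('ddecac'): parent n13 fail=17; on 'c' 17 → fail=18;  out {2}∪{3}={2,3}

Scan:
pos 0 'e': at 15
pos 1 'c': at 16
pos 2 'b': at 1 (via fail)
pos 3 'e': at 7
pos 4 'c': at 16 (via fail)
pos 5 'a': at 17
pos 6 'c': at 18  ** P3@[3:6]
pos 7 'e': at 15 (via fail)
pos 8 'd': at 9 (via fail)
pos 9 'd': at 10
pos 10 'e': at 11
pos 11 'c': at 12
pos 12 'a': at 13
pos 13 'c': at 14  ** P2@[8:13],P3@[10:13]
pos 14 'b': at 1 (via fail)
pos 15 'd': at 9 (via fail)
pos 16 'b': at 1 (via fail)
pos 17 'b': at 1 (via fail)
pos 18 'c': at 2
pos 19 'e': at 15 (via fail)
pos 20 'c': at 16
pos 21 'a': at 17
pos 22 'c': at 18  ** P3@[19:22]
pos 23 'd': at 9 (via fail)
pos 24 'e': at 15 (via fail)
pos 25 'c': at 16
pos 26 'a': at 17
pos 27 'c': at 18  ** P3@[24:27]
pos 28 'e': at 15 (via fail)
pos 29 'c': at 16
pos 30 'b': at 1 (via fail)
pos 31 'c': at 2
pos 32 'b': at 3
pos 33 'd': at 4
pos 34 'd': at 5
pos 35 'd': at 6  ** P0@[30:35]
pos 36 'b': at 1 (via fail)
pos 37 'e': at 7
pos 38 'd': at 8  ** P1@[36:38]
pos 39 'a': at 0 (via fail)
pos 40 'b': at 1
pos 41 'e': at 7
pos 42 'd': at 8  ** P1@[40:42]
pos 43 'b': at 1 (via fail)
pos 44 'd': at 9 (via fail)
pos 45 'b': at 1 (via fail)
pos 46 'b': at 1 (via fail)
pos 47 'e': at 7
pos 48 'd': at 8  ** P1@[46:48]
pos 49 'b': at 1 (via fail)
pos 50 'e': at 7
pos 51 'd': at 8  ** P1@[49:51]
pos 52 'e': at 15 (via fail)
pos 53 'b': at 1 (via fail)
pos 54 'd': at 9 (via fail)
pos 55 'a': at 0 (via fail)
pos 56 'a': at 0
pos 57 'b': at 1
pos 58 'c': at 2
pos 59 'b': at 3
pos 60 'd': at 4
pos 61 'd': at 5
pos 62 'd': at 6  ** P0@[57:62]
pos 63 'e': at 11 (via fail)
pos 64 'a': at 0 (via fail)
pos 65 'a': at 0
pos 66 'a': at 0
pos 67 'b': at 1
pos 68 'e': at 7
pos 69 'd': at 8  ** P1@[67:69]
pos 70 'e': at 15 (via fail)
pos 71 'e': at 15 (via fail)
pos 72 'e': at 15 (via fail)
pos 73 'b': at 1 (via fail)
pos 74 'e': at 7

Result: [[6,3],[13,2],[13,3],[22,3],[27,3],[35,0],[38,1],[42,1],[48,1],[51,1],[62,0],[69,1]]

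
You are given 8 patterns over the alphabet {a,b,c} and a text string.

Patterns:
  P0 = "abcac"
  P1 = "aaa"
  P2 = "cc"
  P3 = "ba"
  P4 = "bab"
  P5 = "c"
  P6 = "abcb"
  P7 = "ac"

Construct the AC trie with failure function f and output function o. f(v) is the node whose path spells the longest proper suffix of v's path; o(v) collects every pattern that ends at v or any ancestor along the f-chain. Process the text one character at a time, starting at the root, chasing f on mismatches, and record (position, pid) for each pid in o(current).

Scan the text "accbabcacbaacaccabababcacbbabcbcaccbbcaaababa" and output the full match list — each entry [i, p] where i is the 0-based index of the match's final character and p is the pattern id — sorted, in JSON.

Construct AC machine:
Trie (insert patterns):
  0='ε' goto a→1 b→10 c→8
  1='a' goto a→6 b→2 c→14
  2='ab' goto c→3
  3='abc' goto a→4 b→13
  4='abca' goto c→5
  5='abcac' goto ·  ←P0
  6='aa' goto a→7
  7='aaa' goto ·  ←P1
  8='c' goto c→9  ←P5
  9='cc' goto ·  ←P2
  10='b' goto a→11
  11='ba' goto b→12  ←P3
  12='bab' goto ·  ←P4
  13='abcb' goto ·  ←P6
  14='ac' goto ·  ←P7

BFS fail/out derivation:
  n1('a'): parent n0 fail=0; on 'a' 0 → fail=0;  out ∅∪∅=∅
  n8('c'): parent n0 fail=0; on 'c' 0 → fail=0;  out {5}∪∅={5}
  n10('b'): parent n0 fail=0; on 'b' 0 → fail=0;  out ∅∪∅=∅
  n2('ab'): parent n1 fail=0; on 'b' 0 → fail=10;  out ∅∪∅=∅
  n6('aa'): parent n1 fail=0; on 'a' 0 → fail=1;  out ∅∪∅=∅
  n9('cc'): parent n8 fail=0; on 'c' 0 → fail=8;  out {2}∪{5}={2,5}
  n11('ba'): parent n10 fail=0; on 'a' 0 → fail=1;  out {3}∪∅={3}
  n14('ac'): parent n1 fail=0; on 'c' 0 → fail=8;  out {7}∪{5}={5,7}
  n3('abc'): parent n2 fail=10; on 'c' 10→0 → fail=8;  out ∅∪{5}={5}
  n7('aaa'): parent n6 fail=1; on 'a' 1 → fail=6;  out {1}∪∅={1}
  n12('bab'): parent n11 fail=1; on 'b' 1 → fail=2;  out {4}∪∅={4}
  n4('abca'): parent n3 fail=8; on 'a' 8→0 → fail=1;  out ∅∪∅=∅
  n13('abcb'): parent n3 fail=8; on 'b' 8→0 → fail=10;  out {6}∪∅={6}
  n5('abcac'): parent n4 fail=1; on 'c' 1 → fail=14;  out {0}∪{5,7}={0,5,7}

Text stream:
[0] read 'a'  n0⇒n1
[1] read 'c'  n1⇒n14  emit P5@[1:1],P7@[0:1]
[2] read 'c'  n14⇒n9 (via fail)  emit P2@[1:2],P5@[2:2]
[3] read 'b'  n9⇒n10 (via fail)
[4] read 'a'  n10⇒n11  emit P3@[3:4]
[5] read 'b'  n11⇒n12  emit P4@[3:5]
[6] read 'c'  n12⇒n3 (via fail)  emit P5@[6:6]
[7] read 'a'  n3⇒n4
[8] read 'c'  n4⇒n5  emit P0@[4:8],P5@[8:8],P7@[7:8]
[9] read 'b'  n5⇒n10 (via fail)
[10] read 'a'  n10⇒n11  emit P3@[9:10]
[11] read 'a'  n11⇒n6 (via fail)
[12] read 'c'  n6⇒n14 (via fail)  emit P5@[12:12],P7@[11:12]
[13] read 'a'  n14⇒n1 (via fail)
[14] read 'c'  n1⇒n14  emit P5@[14:14],P7@[13:14]
[15] read 'c'  n14⇒n9 (via fail)  emit P2@[14:15],P5@[15:15]
[16] read 'a'  n9⇒n1 (via fail)
[17] read 'b'  n1⇒n2
[18] read 'a'  n2⇒n11 (via fail)  emit P3@[17:18]
[19] read 'b'  n11⇒n12  emit P4@[17:19]
[20] read 'a'  n12⇒n11 (via fail)  emit P3@[19:20]
[21] read 'b'  n11⇒n12  emit P4@[19:21]
[22] read 'c'  n12⇒n3 (via fail)  emit P5@[22:22]
[23] read 'a'  n3⇒n4
[24] read 'c'  n4⇒n5  emit P0@[20:24],P5@[24:24],P7@[23:24]
[25] read 'b'  n5⇒n10 (via fail)
[26] read 'b'  n10⇒n10 (via fail)
[27] read 'a'  n10⇒n11  emit P3@[26:27]
[28] read 'b'  n11⇒n12  emit P4@[26:28]
[29] read 'c'  n12⇒n3 (via fail)  emit P5@[29:29]
[30] read 'b'  n3⇒n13  emit P6@[27:30]
[31] read 'c'  n13⇒n8 (via fail)  emit P5@[31:31]
[32] read 'a'  n8⇒n1 (via fail)
[33] read 'c'  n1⇒n14  emit P5@[33:33],P7@[32:33]
[34] read 'c'  n14⇒n9 (via fail)  emit P2@[33:34],P5@[34:34]
[35] read 'b'  n9⇒n10 (via fail)
[36] read 'b'  n10⇒n10 (via fail)
[37] read 'c'  n10⇒n8 (via fail)  emit P5@[37:37]
[38] read 'a'  n8⇒n1 (via fail)
[39] read 'a'  n1⇒n6
[40] read 'a'  n6⇒n7  emit P1@[38:40]
[41] read 'b'  n7⇒n2 (via fail)
[42] read 'a'  n2⇒n11 (via fail)  emit P3@[41:42]
[43] read 'b'  n11⇒n12  emit P4@[41:43]
[44] read 'a'  n12⇒n11 (via fail)  emit P3@[43:44]

All matches (sorted): [[1,5],[1,7],[2,2],[2,5],[4,3],[5,4],[6,5],[8,0],[8,5],[8,7],[10,3],[12,5],[12,7],[14,5],[14,7],[15,2],[15,5],[18,3],[19,4],[20,3],[21,4],[22,5],[24,0],[24,5],[24,7],[27,3],[28,4],[29,5],[30,6],[31,5],[33,5],[33,7],[34,2],[34,5],[37,5],[40,1],[42,3],[43,4],[44,3]]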